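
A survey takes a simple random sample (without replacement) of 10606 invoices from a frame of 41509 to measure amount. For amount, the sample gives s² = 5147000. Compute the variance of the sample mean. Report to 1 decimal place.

Under SRS without replacement, Var(ȳ) = (1 − f)·s²/n with f = n/N = 10606/41509 = 0.25551085.
Var(ȳ) = (1 − 0.25551085)·5147000/10606 = 0.74448915·485.29134 = 361.29414.

361.3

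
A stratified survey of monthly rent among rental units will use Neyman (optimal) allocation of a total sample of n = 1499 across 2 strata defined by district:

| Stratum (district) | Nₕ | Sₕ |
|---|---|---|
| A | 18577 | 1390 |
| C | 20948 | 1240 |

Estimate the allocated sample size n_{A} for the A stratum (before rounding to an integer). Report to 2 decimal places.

Neyman allocation: nₕ = n·NₕSₕ / Σⱼ NⱼSⱼ.
Σ NⱼSⱼ = 18577·1390 + 20948·1240 = 5.179755 × 10^7.
n_{A} = 1499·18577·1390 / (5.179755 × 10^7) = 747.28.

747.28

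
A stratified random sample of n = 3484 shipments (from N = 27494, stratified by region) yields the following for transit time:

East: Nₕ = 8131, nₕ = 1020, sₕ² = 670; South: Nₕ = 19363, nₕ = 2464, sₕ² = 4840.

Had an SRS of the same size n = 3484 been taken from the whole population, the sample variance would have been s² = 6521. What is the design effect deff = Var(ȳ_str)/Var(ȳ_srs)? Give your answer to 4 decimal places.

0.5509

Var(ȳ_str) = Σ Wₕ²(1−fₕ)sₕ²/nₕ with Wₕ = Nₕ/27494:
  East: (8131/27494)²·(1−1020/8131)·670/1020 = 0.050242751
  South: (19363/27494)²·(1−2464/19363)·4840/2464 = 0.85028096
  → Var(ȳ_str) = 0.90052371.
Var(ȳ_srs) = (1 − 3484/27494)·6521/3484 = 1.6345202.
deff = 0.90052371 / 1.6345202 = 0.5509.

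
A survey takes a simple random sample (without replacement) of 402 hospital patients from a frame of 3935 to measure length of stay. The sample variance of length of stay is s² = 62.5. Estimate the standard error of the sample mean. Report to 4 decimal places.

0.3736

Under SRS without replacement, Var(ȳ) = (1 − f)·s²/n with f = n/N = 402/3935 = 0.10216010.
Var(ȳ) = (1 − 0.10216010)·62.5/402 = 0.89783990·0.15547264 = 0.13958954.
SE(ȳ) = √(0.13958954) = 0.3736.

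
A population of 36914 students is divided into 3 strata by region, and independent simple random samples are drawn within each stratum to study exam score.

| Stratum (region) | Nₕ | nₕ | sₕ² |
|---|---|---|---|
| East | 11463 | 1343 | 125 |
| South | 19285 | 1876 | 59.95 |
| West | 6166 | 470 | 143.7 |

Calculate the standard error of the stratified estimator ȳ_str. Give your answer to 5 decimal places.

0.15388

Var(ȳ_str) = Σₕ Wₕ²(1 − fₕ)sₕ²/nₕ with Wₕ = Nₕ/N, N = 36914.
East: Wₕ = 0.31053259; term = 0.31053259²·(1 − 0.11715956)·125/1343 = 0.0079237468.
South: Wₕ = 0.52243051; term = 0.52243051²·(1 − 0.09727768)·59.95/1876 = 0.0078734959.
West: Wₕ = 0.16703690; term = 0.16703690²·(1 − 0.07622446)·143.7/470 = 0.0078804351.
Sum = 0.023677678.
SE = √(0.023677678) = 0.15388.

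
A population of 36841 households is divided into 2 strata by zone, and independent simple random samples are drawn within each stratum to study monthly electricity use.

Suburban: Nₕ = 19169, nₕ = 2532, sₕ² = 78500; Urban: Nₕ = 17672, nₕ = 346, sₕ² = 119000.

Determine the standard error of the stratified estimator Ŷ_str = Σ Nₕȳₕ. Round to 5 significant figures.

339400

Var(Ŷ_str) = Σₕ Nₕ²(1 − fₕ)sₕ²/nₕ.
Suburban: 19169²·(1 − 2532/19169)·78500/2532 = 9.8873619 × 10^9.
Urban: 17672²·(1 − 346/17672)·119000/346 = 1.0530643 × 10^11.
Sum = 1.1519379 × 10^11.
SE = √(1.1519379 × 10^11) = 339400.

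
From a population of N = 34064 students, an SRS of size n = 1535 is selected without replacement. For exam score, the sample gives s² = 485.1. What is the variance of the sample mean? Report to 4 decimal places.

Under SRS without replacement, Var(ȳ) = (1 − f)·s²/n with f = n/N = 1535/34064 = 0.04506224.
Var(ȳ) = (1 − 0.04506224)·485.1/1535 = 0.95493776·0.31602606 = 0.30178522.

0.3018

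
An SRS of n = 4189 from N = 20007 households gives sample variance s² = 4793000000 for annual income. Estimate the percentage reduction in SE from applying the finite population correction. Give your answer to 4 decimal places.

11.0830

f = n/N = 4189/20007 = 0.20937672.
SE_no-fpc = √(s²/n) = 1069.6668; SE_fpc = √((1−f)s²/n) = 951.11566.
Ratio = √(1−f) = 0.88917000. Reduction = 100·(1 − 0.88917000) = 11.0830%.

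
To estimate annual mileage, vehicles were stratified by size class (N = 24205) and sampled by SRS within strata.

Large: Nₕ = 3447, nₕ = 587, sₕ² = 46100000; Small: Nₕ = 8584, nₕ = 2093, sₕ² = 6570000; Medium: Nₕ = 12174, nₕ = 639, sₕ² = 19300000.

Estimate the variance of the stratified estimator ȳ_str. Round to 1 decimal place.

8859.3

Var(ȳ_str) = Σₕ Wₕ²(1 − fₕ)sₕ²/nₕ with Wₕ = Nₕ/N, N = 24205.
Large: Wₕ = 0.14240859; term = 0.14240859²·(1 − 0.17029301)·46100000/587 = 1321.4781.
Small: Wₕ = 0.35463747; term = 0.35463747²·(1 − 0.24382572)·6570000/2093 = 298.52952.
Medium: Wₕ = 0.50295394; term = 0.50295394²·(1 − 0.05248891)·19300000/639 = 7239.31.
Sum = 8859.3176.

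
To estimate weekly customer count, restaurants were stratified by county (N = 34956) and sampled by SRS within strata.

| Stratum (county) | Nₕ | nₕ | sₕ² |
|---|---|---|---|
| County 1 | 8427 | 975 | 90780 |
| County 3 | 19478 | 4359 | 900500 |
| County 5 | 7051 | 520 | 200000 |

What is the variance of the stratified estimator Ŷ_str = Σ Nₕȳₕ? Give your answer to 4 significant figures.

Var(Ŷ_str) = Σₕ Nₕ²(1 − fₕ)sₕ²/nₕ.
County 1: 8427²·(1 − 975/8427)·90780/975 = 5.8469772 × 10^9.
County 3: 19478²·(1 − 4359/19478)·900500/4359 = 6.0836508 × 10^10.
County 5: 7051²·(1 − 520/7051)·200000/520 = 1.771157 × 10^10.
Sum = 8.4395055 × 10^10.

8.440 × 10^10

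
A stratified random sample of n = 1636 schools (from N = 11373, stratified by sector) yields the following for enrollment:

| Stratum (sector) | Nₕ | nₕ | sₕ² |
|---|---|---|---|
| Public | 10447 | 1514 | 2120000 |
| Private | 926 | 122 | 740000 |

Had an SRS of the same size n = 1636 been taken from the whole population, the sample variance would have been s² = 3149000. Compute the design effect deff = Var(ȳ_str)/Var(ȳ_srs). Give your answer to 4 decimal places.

0.6343

Var(ȳ_str) = Σ Wₕ²(1−fₕ)sₕ²/nₕ with Wₕ = Nₕ/11373:
  Public: (10447/11373)²·(1−1514/10447)·2120000/1514 = 1010.2965
  Private: (926/11373)²·(1−122/926)·740000/122 = 34.913135
  → Var(ȳ_str) = 1045.2096.
Var(ȳ_srs) = (1 − 1636/11373)·3149000/1636 = 1647.9328.
deff = 1045.2096 / 1647.9328 = 0.6343.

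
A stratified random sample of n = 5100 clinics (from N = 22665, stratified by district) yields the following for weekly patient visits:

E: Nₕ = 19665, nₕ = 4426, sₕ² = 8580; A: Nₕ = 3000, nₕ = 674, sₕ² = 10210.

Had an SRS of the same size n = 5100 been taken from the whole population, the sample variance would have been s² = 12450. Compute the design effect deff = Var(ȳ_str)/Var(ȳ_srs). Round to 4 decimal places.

0.7065

Var(ȳ_str) = Σ Wₕ²(1−fₕ)sₕ²/nₕ with Wₕ = Nₕ/22665:
  E: (19665/22665)²·(1−4426/19665)·8580/4426 = 1.1308756
  A: (3000/22665)²·(1−674/3000)·10210/674 = 0.20577157
  → Var(ȳ_str) = 1.3366472.
Var(ȳ_srs) = (1 − 5100/22665)·12450/5100 = 1.8918714.
deff = 1.3366472 / 1.8918714 = 0.7065.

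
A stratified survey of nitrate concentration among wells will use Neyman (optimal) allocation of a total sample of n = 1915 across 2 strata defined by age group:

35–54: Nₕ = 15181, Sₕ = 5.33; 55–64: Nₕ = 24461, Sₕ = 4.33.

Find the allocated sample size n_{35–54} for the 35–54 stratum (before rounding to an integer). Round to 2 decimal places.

829.37

Neyman allocation: nₕ = n·NₕSₕ / Σⱼ NⱼSⱼ.
Σ NⱼSⱼ = 15181·5.33 + 24461·4.33 = 186830.86.
n_{35–54} = 1915·15181·5.33 / 186830.86 = 829.37.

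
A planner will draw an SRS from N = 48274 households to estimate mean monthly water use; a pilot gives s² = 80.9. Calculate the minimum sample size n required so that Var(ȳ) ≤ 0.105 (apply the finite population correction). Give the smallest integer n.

Without fpc, n₀ = s²/D = 80.9/0.105 = 770.4762.
With fpc, (1 − n/N)·s²/n ≤ D requires n ≥ n₀/(1 + n₀/N) = 770.4762/(1 + 770.4762/48274) = 758.3722.
Rounding up, n = 759.

759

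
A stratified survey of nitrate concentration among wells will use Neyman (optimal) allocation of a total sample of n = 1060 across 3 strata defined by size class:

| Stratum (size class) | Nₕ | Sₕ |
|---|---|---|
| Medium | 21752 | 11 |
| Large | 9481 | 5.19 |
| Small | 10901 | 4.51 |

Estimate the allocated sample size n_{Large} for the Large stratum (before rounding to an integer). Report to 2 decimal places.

Neyman allocation: nₕ = n·NₕSₕ / Σⱼ NⱼSⱼ.
Σ NⱼSⱼ = 21752·11 + 9481·5.19 + 10901·4.51 = 337641.9.
n_{Large} = 1060·9481·5.19 / 337641.9 = 154.48.

154.48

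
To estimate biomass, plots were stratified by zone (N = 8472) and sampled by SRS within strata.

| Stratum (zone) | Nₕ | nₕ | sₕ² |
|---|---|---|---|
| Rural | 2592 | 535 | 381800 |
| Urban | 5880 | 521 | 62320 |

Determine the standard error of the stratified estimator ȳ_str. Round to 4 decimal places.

10.2726

Var(ȳ_str) = Σₕ Wₕ²(1 − fₕ)sₕ²/nₕ with Wₕ = Nₕ/N, N = 8472.
Rural: Wₕ = 0.30594901; term = 0.30594901²·(1 − 0.20640432)·381800/535 = 53.012653.
Urban: Wₕ = 0.69405099; term = 0.69405099²·(1 − 0.08860544)·62320/521 = 52.514461.
Sum = 105.52711.
SE = √(105.52711) = 10.2726.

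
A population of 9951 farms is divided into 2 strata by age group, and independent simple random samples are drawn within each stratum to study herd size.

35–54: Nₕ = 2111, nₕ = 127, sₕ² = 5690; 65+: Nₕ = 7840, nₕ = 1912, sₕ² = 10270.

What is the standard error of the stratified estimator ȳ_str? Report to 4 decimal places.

Var(ȳ_str) = Σₕ Wₕ²(1 − fₕ)sₕ²/nₕ with Wₕ = Nₕ/N, N = 9951.
35–54: Wₕ = 0.21213948; term = 0.21213948²·(1 − 0.06016106)·5690/127 = 1.8949816.
65+: Wₕ = 0.78786052; term = 0.78786052²·(1 − 0.24387755)·10270/1912 = 2.521003.
Sum = 4.4159846.
SE = √(4.4159846) = 2.1014.

2.1014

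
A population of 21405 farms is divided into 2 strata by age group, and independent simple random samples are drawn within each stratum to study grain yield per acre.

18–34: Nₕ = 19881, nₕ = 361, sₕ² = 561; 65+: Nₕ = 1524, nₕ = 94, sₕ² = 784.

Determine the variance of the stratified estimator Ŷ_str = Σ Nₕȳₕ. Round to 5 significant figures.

Var(Ŷ_str) = Σₕ Nₕ²(1 − fₕ)sₕ²/nₕ.
18–34: 19881²·(1 − 361/19881)·561/361 = 6.0307829 × 10^8.
65+: 1524²·(1 − 94/1524)·784/94 = 1.8176456 × 10^7.
Sum = 6.2125475 × 10^8.

6.2125 × 10^8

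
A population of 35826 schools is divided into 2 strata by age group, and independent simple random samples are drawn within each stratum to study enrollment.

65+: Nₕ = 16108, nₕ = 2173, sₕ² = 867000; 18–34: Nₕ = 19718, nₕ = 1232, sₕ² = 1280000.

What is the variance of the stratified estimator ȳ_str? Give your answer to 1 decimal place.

Var(ȳ_str) = Σₕ Wₕ²(1 − fₕ)sₕ²/nₕ with Wₕ = Nₕ/N, N = 35826.
65+: Wₕ = 0.44961760; term = 0.44961760²·(1 − 0.13490191)·867000/2173 = 69.776844.
18–34: Wₕ = 0.55038240; term = 0.55038240²·(1 − 0.06248098)·1280000/1232 = 295.0587.
Sum = 364.83554.

364.8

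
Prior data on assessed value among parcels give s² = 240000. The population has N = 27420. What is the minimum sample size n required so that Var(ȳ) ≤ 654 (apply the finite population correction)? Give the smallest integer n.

363

Without fpc, n₀ = s²/D = 240000/654 = 366.9725.
With fpc, (1 − n/N)·s²/n ≤ D requires n ≥ n₀/(1 + n₀/N) = 366.9725/(1 + 366.9725/27420) = 362.1260.
Rounding up, n = 363.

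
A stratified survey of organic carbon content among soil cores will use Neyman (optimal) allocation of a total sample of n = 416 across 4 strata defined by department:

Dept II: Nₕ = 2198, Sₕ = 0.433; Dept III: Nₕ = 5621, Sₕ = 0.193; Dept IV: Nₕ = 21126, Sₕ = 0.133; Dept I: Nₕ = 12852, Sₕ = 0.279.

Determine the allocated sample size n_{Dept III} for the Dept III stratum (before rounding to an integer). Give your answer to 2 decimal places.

53.52

Neyman allocation: nₕ = n·NₕSₕ / Σⱼ NⱼSⱼ.
Σ NⱼSⱼ = 2198·0.433 + 5621·0.193 + 21126·0.133 + 12852·0.279 = 8432.053.
n_{Dept III} = 416·5621·0.193 / 8432.053 = 53.52.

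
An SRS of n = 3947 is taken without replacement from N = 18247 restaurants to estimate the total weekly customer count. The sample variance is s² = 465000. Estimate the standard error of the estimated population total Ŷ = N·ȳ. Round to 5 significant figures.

Var(Ŷ) = N²·Var(ȳ) = N²·(1 − n/N)·s²/n.
f = 3947/18247 = 0.21630953; Var(ȳ) = 0.78369047·465000/3947 = 92.327355.
Var(Ŷ) = 18247² · 92.327355 = 3.0740671 × 10^10.
SE(Ŷ) = √(3.0740671 × 10^10) = 175330.

175330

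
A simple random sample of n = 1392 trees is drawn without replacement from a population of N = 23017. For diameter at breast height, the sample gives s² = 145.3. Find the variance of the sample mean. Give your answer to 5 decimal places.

Under SRS without replacement, Var(ȳ) = (1 − f)·s²/n with f = n/N = 1392/23017 = 0.06047704.
Var(ȳ) = (1 − 0.06047704)·145.3/1392 = 0.93952296·0.10438218 = 0.098069459.

0.09807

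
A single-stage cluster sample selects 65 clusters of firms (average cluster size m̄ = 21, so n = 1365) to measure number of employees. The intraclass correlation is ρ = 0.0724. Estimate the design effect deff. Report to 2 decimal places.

2.45

deff = 1 + (21 − 1)·0.0724 = 1 + 1.448 = 2.448.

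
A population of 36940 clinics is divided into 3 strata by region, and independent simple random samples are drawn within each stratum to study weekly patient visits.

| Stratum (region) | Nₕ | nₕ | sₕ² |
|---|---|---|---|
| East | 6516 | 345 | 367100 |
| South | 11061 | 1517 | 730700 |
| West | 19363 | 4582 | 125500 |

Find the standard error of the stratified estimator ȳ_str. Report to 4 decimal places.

Var(ȳ_str) = Σₕ Wₕ²(1 − fₕ)sₕ²/nₕ with Wₕ = Nₕ/N, N = 36940.
East: Wₕ = 0.17639415; term = 0.17639415²·(1 − 0.05294659)·367100/345 = 31.355096.
South: Wₕ = 0.29943151; term = 0.29943151²·(1 − 0.13714854)·730700/1517 = 37.263579.
West: Wₕ = 0.52417434; term = 0.52417434²·(1 − 0.23663688)·125500/4582 = 5.7447525.
Sum = 74.363428.
SE = √(74.363428) = 8.6234.

8.6234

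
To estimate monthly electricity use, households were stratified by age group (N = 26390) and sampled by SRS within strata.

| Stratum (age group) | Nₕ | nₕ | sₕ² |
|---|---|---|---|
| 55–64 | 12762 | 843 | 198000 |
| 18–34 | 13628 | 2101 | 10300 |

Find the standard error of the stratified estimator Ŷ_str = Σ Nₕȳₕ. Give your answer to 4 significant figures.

Var(Ŷ_str) = Σₕ Nₕ²(1 − fₕ)sₕ²/nₕ.
55–64: 12762²·(1 − 843/12762)·198000/843 = 3.5726969 × 10^10.
18–34: 13628²·(1 − 2101/13628)·10300/2101 = 7.7012211 × 10^8.
Sum = 3.6497091 × 10^10.
SE = √(3.6497091 × 10^10) = 191000.

191000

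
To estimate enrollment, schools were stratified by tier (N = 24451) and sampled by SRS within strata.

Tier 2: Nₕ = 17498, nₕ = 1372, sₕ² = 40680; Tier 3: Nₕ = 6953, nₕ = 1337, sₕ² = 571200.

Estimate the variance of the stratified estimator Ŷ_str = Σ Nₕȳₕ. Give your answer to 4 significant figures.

Var(Ŷ_str) = Σₕ Nₕ²(1 − fₕ)sₕ²/nₕ.
Tier 2: 17498²·(1 − 1372/17498)·40680/1372 = 8.3664631 × 10^9.
Tier 3: 6953²·(1 − 1337/6953)·571200/1337 = 1.6682307 × 10^10.
Sum = 2.504877 × 10^10.

2.505 × 10^10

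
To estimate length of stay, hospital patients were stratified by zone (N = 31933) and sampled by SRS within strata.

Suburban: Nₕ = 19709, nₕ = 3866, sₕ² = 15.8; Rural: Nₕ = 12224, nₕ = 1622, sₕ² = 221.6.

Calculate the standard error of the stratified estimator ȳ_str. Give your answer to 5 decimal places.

Var(ȳ_str) = Σₕ Wₕ²(1 − fₕ)sₕ²/nₕ with Wₕ = Nₕ/N, N = 31933.
Suburban: Wₕ = 0.61719851; term = 0.61719851²·(1 − 0.19615404)·15.8/3866 = 0.0012514624.
Rural: Wₕ = 0.38280149; term = 0.38280149²·(1 − 0.13268979)·221.6/1622 = 0.017363633.
Sum = 0.018615095.
SE = √(0.018615095) = 0.13644.

0.13644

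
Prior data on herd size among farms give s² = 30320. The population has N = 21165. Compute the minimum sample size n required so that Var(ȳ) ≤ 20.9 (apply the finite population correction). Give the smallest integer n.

1358

Without fpc, n₀ = s²/D = 30320/20.9 = 1450.7177.
With fpc, (1 − n/N)·s²/n ≤ D requires n ≥ n₀/(1 + n₀/N) = 1450.7177/(1 + 1450.7177/21165) = 1357.6593.
Rounding up, n = 1358.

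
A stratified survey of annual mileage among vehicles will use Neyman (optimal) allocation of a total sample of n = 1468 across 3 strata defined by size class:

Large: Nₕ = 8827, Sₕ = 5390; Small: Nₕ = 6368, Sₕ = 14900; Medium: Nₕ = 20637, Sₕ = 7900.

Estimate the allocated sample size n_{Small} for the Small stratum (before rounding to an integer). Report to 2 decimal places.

Neyman allocation: nₕ = n·NₕSₕ / Σⱼ NⱼSⱼ.
Σ NⱼSⱼ = 8827·5390 + 6368·14900 + 20637·7900 = 3.0549303 × 10^8.
n_{Small} = 1468·6368·14900 / (3.0549303 × 10^8) = 455.95.

455.95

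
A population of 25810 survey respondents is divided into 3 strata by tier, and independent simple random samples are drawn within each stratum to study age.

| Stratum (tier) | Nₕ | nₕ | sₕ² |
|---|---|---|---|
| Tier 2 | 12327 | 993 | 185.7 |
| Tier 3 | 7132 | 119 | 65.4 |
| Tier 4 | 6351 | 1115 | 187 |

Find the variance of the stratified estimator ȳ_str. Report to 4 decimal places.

Var(ȳ_str) = Σₕ Wₕ²(1 − fₕ)sₕ²/nₕ with Wₕ = Nₕ/N, N = 25810.
Tier 2: Wₕ = 0.47760558; term = 0.47760558²·(1 − 0.08055488)·185.7/993 = 0.039221776.
Tier 3: Wₕ = 0.27632701; term = 0.27632701²·(1 − 0.01668536)·65.4/119 = 0.041263869.
Tier 4: Wₕ = 0.24606742; term = 0.24606742²·(1 − 0.17556290)·187/1115 = 0.0083720629.
Sum = 0.088857708.

0.0889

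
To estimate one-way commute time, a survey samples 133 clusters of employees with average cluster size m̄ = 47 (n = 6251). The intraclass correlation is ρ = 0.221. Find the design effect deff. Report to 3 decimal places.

11.166

deff = 1 + (47 − 1)·0.221 = 1 + 10.166 = 11.166.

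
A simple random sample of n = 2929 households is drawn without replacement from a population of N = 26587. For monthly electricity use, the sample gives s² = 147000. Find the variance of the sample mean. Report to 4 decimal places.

Under SRS without replacement, Var(ȳ) = (1 − f)·s²/n with f = n/N = 2929/26587 = 0.11016662.
Var(ȳ) = (1 − 0.11016662)·147000/2929 = 0.88983338·50.187777 = 44.658759.

44.6588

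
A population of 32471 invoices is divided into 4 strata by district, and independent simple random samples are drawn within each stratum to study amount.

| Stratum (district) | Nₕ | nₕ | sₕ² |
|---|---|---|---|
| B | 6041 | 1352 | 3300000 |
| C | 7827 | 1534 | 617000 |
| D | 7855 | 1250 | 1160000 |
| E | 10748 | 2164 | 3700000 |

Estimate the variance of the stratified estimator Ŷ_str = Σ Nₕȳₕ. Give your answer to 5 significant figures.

2.9484 × 10^11

Var(Ŷ_str) = Σₕ Nₕ²(1 − fₕ)sₕ²/nₕ.
B: 6041²·(1 − 1352/6041)·3300000/1352 = 6.9139513 × 10^10.
C: 7827²·(1 − 1534/7827)·617000/1534 = 1.9811295 × 10^10.
D: 7855²·(1 − 1250/7855)·1160000/1250 = 4.8146751 × 10^10.
E: 10748²·(1 − 2164/10748)·3700000/2164 = 1.5774726 × 10^11.
Sum = 2.9484482 × 10^11.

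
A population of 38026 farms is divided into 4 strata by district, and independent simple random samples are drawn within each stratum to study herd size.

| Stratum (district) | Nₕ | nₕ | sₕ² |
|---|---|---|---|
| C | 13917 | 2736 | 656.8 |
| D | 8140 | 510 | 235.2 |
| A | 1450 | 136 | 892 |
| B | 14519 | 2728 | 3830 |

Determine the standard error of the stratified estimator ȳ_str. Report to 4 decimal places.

Var(ȳ_str) = Σₕ Wₕ²(1 − fₕ)sₕ²/nₕ with Wₕ = Nₕ/N, N = 38026.
C: Wₕ = 0.36598643; term = 0.36598643²·(1 − 0.19659409)·656.8/2736 = 0.025833428.
D: Wₕ = 0.21406406; term = 0.21406406²·(1 − 0.06265356)·235.2/510 = 0.019808646.
A: Wₕ = 0.03813180; term = 0.03813180²·(1 − 0.09379310)·892/136 = 0.0086422739.
B: Wₕ = 0.38181770; term = 0.38181770²·(1 − 0.18789173)·3830/2728 = 0.16621892.
Sum = 0.22050327.
SE = √(0.22050327) = 0.4696.

0.4696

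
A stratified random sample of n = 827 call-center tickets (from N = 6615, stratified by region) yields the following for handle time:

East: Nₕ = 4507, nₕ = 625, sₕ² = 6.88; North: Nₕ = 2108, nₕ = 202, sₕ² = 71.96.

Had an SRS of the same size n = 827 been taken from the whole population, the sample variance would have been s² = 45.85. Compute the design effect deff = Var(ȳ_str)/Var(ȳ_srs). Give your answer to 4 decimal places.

Var(ȳ_str) = Σ Wₕ²(1−fₕ)sₕ²/nₕ with Wₕ = Nₕ/6615:
  East: (4507/6615)²·(1−625/4507)·6.88/625 = 0.0044014099
  North: (2108/6615)²·(1−202/2108)·71.96/202 = 0.032709476
  → Var(ȳ_str) = 0.037110886.
Var(ȳ_srs) = (1 − 827/6615)·45.85/827 = 0.048510137.
deff = 0.037110886 / 0.048510137 = 0.7650.

0.7650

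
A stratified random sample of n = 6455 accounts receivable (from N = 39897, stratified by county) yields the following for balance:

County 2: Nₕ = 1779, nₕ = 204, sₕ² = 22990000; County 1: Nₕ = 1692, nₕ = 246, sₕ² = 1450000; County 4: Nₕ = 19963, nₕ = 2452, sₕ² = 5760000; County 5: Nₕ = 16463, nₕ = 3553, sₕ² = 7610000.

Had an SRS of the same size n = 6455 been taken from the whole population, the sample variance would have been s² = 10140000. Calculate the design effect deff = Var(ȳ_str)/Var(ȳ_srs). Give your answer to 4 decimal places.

0.7665

Var(ȳ_str) = Σ Wₕ²(1−fₕ)sₕ²/nₕ with Wₕ = Nₕ/39897:
  County 2: (1779/39897)²·(1−204/1779)·22990000/204 = 198.37404
  County 1: (1692/39897)²·(1−246/1692)·1450000/246 = 9.0598512
  County 4: (19963/39897)²·(1−2452/19963)·5760000/2452 = 515.8914
  County 5: (16463/39897)²·(1−3553/16463)·7610000/3553 = 285.98561
  → Var(ȳ_str) = 1009.3109.
Var(ȳ_srs) = (1 − 6455/39897)·10140000/6455 = 1316.7208.
deff = 1009.3109 / 1316.7208 = 0.7665.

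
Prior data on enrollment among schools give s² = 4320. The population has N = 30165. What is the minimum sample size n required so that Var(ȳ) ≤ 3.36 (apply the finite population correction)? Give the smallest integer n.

Without fpc, n₀ = s²/D = 4320/3.36 = 1285.7143.
With fpc, (1 − n/N)·s²/n ≤ D requires n ≥ n₀/(1 + n₀/N) = 1285.7143/(1 + 1285.7143/30165) = 1233.1539.
Rounding up, n = 1234.

1234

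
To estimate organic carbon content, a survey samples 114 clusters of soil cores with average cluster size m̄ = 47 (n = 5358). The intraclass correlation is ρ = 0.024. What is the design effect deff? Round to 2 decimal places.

deff = 1 + (47 − 1)·0.024 = 1 + 1.104 = 2.104.

2.10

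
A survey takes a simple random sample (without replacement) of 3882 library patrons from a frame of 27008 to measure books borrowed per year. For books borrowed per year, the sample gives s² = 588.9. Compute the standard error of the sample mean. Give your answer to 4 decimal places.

Under SRS without replacement, Var(ȳ) = (1 − f)·s²/n with f = n/N = 3882/27008 = 0.14373519.
Var(ȳ) = (1 − 0.14373519)·588.9/3882 = 0.85626481·0.15170015 = 0.1298955.
SE(ȳ) = √(0.1298955) = 0.3604.

0.3604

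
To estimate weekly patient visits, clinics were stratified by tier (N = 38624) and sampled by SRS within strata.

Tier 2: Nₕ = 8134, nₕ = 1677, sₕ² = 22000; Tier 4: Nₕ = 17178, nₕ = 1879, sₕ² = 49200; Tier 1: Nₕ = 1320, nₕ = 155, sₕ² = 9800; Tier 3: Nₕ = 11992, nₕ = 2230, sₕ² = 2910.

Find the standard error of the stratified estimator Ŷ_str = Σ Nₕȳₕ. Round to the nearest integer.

Var(Ŷ_str) = Σₕ Nₕ²(1 − fₕ)sₕ²/nₕ.
Tier 2: 8134²·(1 − 1677/8134)·22000/1677 = 6.8900849 × 10^8.
Tier 4: 17178²·(1 − 1879/17178)·49200/1879 = 6.881355 × 10^9.
Tier 1: 1320²·(1 − 155/1320)·9800/155 = 9.7228645 × 10^7.
Tier 3: 11992²·(1 − 2230/11992)·2910/2230 = 1.5276313 × 10^8.
Sum = 7.8203553 × 10^9.
SE = √(7.8203553 × 10^9) = 88433.

88433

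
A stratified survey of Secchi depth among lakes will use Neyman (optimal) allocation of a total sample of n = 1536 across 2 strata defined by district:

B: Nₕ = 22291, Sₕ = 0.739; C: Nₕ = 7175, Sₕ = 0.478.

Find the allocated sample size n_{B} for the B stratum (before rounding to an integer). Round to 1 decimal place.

1271.3

Neyman allocation: nₕ = n·NₕSₕ / Σⱼ NⱼSⱼ.
Σ NⱼSⱼ = 22291·0.739 + 7175·0.478 = 19902.699.
n_{B} = 1536·22291·0.739 / 19902.699 = 1271.3.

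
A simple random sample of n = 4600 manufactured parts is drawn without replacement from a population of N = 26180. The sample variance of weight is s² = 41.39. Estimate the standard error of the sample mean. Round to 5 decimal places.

0.08612

Under SRS without replacement, Var(ȳ) = (1 − f)·s²/n with f = n/N = 4600/26180 = 0.17570665.
Var(ȳ) = (1 − 0.17570665)·41.39/4600 = 0.82429335·0.0089978261 = 0.0074168482.
SE(ȳ) = √(0.0074168482) = 0.08612.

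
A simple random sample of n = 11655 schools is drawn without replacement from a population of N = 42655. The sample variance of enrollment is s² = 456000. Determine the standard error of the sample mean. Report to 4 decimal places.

5.3324

Under SRS without replacement, Var(ȳ) = (1 − f)·s²/n with f = n/N = 11655/42655 = 0.27323878.
Var(ȳ) = (1 − 0.27323878)·456000/11655 = 0.72676122·39.124839 = 28.434416.
SE(ȳ) = √(28.434416) = 5.3324.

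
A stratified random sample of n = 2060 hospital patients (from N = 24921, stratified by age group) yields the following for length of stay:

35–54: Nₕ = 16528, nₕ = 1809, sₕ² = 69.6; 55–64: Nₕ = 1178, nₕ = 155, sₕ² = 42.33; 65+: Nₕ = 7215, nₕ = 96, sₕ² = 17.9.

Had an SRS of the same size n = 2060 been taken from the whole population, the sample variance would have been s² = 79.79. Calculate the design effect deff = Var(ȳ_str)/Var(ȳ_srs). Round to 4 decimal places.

0.8731

Var(ȳ_str) = Σ Wₕ²(1−fₕ)sₕ²/nₕ with Wₕ = Nₕ/24921:
  35–54: (16528/24921)²·(1−1809/16528)·69.6/1809 = 0.015070871
  55–64: (1178/24921)²·(1−155/1178)·42.33/155 = 5.2991543 × 10^-4
  65+: (7215/24921)²·(1−96/7215)·17.9/96 = 0.015420775
  → Var(ȳ_str) = 0.031021561.
Var(ȳ_srs) = (1 − 2060/24921)·79.79/2060 = 0.035531292.
deff = 0.031021561 / 0.035531292 = 0.8731.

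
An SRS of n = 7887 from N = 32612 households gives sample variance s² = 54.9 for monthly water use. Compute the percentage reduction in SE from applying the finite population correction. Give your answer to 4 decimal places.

12.9278

f = n/N = 7887/32612 = 0.24184349.
SE_no-fpc = √(s²/n) = 0.083431538; SE_fpc = √((1−f)s²/n) = 0.072645662.
Ratio = √(1−f) = 0.87072183. Reduction = 100·(1 − 0.87072183) = 12.9278%.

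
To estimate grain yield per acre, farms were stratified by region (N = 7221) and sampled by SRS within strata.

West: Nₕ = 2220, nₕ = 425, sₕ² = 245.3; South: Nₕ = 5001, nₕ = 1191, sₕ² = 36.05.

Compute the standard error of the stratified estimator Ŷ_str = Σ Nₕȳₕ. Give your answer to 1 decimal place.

Var(Ŷ_str) = Σₕ Nₕ²(1 − fₕ)sₕ²/nₕ.
West: 2220²·(1 − 425/2220)·245.3/425 = 2.2999905 × 10^6.
South: 5001²·(1 − 1191/5001)·36.05/1191 = 576733.71.
Sum = 2.8767242 × 10^6.
SE = √(2.8767242 × 10^6) = 1696.1.

1696.1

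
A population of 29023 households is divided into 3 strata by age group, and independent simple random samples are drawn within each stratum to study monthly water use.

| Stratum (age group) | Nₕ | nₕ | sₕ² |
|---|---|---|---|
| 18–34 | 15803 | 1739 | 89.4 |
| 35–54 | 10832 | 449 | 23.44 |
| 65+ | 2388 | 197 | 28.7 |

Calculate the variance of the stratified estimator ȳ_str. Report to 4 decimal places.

Var(ȳ_str) = Σₕ Wₕ²(1 − fₕ)sₕ²/nₕ with Wₕ = Nₕ/N, N = 29023.
18–34: Wₕ = 0.54449919; term = 0.54449919²·(1 − 0.11004240)·89.4/1739 = 0.013564436.
35–54: Wₕ = 0.37322124; term = 0.37322124²·(1 − 0.04145126)·23.44/449 = 0.0069704075.
65+: Wₕ = 0.08227957; term = 0.08227957²·(1 − 0.08249581)·28.7/197 = 9.0491496 × 10^-4.
Sum = 0.021439758.

0.0214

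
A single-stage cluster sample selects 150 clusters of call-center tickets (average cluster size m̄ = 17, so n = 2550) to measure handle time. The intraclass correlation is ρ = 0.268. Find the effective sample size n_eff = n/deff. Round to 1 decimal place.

482.2

deff = 1 + (17 − 1)·0.268 = 1 + 4.288 = 5.288.
n_eff = 2550 / 5.288 = 482.2.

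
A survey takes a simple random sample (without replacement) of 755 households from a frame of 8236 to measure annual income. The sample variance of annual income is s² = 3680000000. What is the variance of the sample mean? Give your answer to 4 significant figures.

4.427 × 10^6

Under SRS without replacement, Var(ȳ) = (1 − f)·s²/n with f = n/N = 755/8236 = 0.09167071.
Var(ȳ) = (1 − 0.09167071)·3680000000/755 = 0.90832929·4.8741722 × 10^6 = 4.4273533 × 10^6.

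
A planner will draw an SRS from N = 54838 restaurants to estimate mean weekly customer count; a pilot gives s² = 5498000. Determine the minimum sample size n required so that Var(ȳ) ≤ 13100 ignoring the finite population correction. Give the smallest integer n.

Without fpc, n₀ = s²/D = 5498000/13100 = 419.6947.
Rounding up, n = 420.

420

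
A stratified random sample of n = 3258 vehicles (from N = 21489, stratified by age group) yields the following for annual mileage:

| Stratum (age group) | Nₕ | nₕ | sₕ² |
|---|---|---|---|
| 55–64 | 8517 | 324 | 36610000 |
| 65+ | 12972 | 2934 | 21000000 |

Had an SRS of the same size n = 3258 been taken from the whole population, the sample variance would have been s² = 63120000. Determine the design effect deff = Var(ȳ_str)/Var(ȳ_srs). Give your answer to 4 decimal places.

1.1616

Var(ȳ_str) = Σ Wₕ²(1−fₕ)sₕ²/nₕ with Wₕ = Nₕ/21489:
  55–64: (8517/21489)²·(1−324/8517)·36610000/324 = 17074.654
  65+: (12972/21489)²·(1−2934/12972)·21000000/2934 = 2018.2776
  → Var(ȳ_str) = 19092.932.
Var(ȳ_srs) = (1 − 3258/21489)·63120000/3258 = 16436.532.
deff = 19092.932 / 16436.532 = 1.1616.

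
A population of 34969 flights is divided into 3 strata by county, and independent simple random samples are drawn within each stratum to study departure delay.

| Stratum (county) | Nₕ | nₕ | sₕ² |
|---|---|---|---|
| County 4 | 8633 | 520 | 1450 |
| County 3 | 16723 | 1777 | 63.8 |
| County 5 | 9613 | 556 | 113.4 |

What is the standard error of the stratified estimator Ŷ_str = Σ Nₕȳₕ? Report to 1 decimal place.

Var(Ŷ_str) = Σₕ Nₕ²(1 − fₕ)sₕ²/nₕ.
County 4: 8633²·(1 − 520/8633)·1450/520 = 1.9530253 × 10^8.
County 3: 16723²·(1 − 1777/16723)·63.8/1777 = 8.973718 × 10^6.
County 5: 9613²·(1 − 556/9613)·113.4/556 = 1.775749 × 10^7.
Sum = 2.2203374 × 10^8.
SE = √(2.2203374 × 10^8) = 14900.8.

14900.8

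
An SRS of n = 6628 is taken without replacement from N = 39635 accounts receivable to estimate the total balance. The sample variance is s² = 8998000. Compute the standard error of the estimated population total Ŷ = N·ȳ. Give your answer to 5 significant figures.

1.3327 × 10^6

Var(Ŷ) = N²·Var(ȳ) = N²·(1 − n/N)·s²/n.
f = 6628/39635 = 0.16722594; Var(ȳ) = 0.83277406·8998000/6628 = 1130.5524.
Var(Ŷ) = 39635² · 1130.5524 = 1.7760223 × 10^12.
SE(Ŷ) = √(1.7760223 × 10^12) = 1.3327 × 10^6.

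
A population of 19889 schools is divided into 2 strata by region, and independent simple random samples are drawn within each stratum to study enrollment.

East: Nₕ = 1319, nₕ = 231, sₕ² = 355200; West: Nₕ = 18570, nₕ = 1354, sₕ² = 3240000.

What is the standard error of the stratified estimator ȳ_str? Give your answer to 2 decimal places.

44.04

Var(ȳ_str) = Σₕ Wₕ²(1 − fₕ)sₕ²/nₕ with Wₕ = Nₕ/N, N = 19889.
East: Wₕ = 0.06631807; term = 0.06631807²·(1 − 0.17513268)·355200/231 = 5.5783887.
West: Wₕ = 0.93368193; term = 0.93368193²·(1 − 0.07291330)·3240000/1354 = 1933.9472.
Sum = 1939.5256.
SE = √(1939.5256) = 44.04.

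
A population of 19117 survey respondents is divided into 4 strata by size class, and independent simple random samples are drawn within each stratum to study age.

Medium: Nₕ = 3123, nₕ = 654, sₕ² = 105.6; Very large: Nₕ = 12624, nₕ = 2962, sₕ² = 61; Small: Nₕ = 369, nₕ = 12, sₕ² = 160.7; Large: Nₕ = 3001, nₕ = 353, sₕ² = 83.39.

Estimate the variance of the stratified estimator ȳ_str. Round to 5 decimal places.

0.02024

Var(ȳ_str) = Σₕ Wₕ²(1 − fₕ)sₕ²/nₕ with Wₕ = Nₕ/N, N = 19117.
Medium: Wₕ = 0.16336245; term = 0.16336245²·(1 − 0.20941402)·105.6/654 = 0.0034067461.
Very large: Wₕ = 0.66035466; term = 0.66035466²·(1 − 0.23463245)·61/2962 = 0.0068733636.
Small: Wₕ = 0.01930219; term = 0.01930219²·(1 − 0.03252033)·160.7/12 = 0.0048271382.
Large: Wₕ = 0.15698070; term = 0.15698070²·(1 − 0.11762746)·83.39/353 = 0.0051366948.
Sum = 0.020243943.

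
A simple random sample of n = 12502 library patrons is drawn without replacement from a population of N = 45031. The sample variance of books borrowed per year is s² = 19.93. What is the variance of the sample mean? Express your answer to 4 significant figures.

Under SRS without replacement, Var(ȳ) = (1 − f)·s²/n with f = n/N = 12502/45031 = 0.27763097.
Var(ȳ) = (1 − 0.27763097)·19.93/12502 = 0.72236903·0.0015941449 = 0.0011515609.

0.001152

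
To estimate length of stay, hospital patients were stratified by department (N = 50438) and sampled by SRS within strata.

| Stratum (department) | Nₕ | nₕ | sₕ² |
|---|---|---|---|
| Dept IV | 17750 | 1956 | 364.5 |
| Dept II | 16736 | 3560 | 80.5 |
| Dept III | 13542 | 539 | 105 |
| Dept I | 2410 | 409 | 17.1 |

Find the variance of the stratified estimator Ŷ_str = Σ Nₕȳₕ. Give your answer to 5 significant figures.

9.1732 × 10^7

Var(Ŷ_str) = Σₕ Nₕ²(1 − fₕ)sₕ²/nₕ.
Dept IV: 17750²·(1 − 1956/17750)·364.5/1956 = 5.2241925 × 10^7.
Dept II: 16736²·(1 − 3560/16736)·80.5/3560 = 4.9863314 × 10^6.
Dept III: 13542²·(1 − 539/13542)·105/539 = 3.4302589 × 10^7.
Dept I: 2410²·(1 − 409/2410)·17.1/409 = 201621.54.
Sum = 9.1732467 × 10^7.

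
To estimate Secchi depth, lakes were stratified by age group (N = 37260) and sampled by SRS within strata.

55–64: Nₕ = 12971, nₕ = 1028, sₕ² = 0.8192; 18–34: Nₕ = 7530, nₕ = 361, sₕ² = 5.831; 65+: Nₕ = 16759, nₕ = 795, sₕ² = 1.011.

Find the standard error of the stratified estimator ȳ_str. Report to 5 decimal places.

0.03102

Var(ȳ_str) = Σₕ Wₕ²(1 − fₕ)sₕ²/nₕ with Wₕ = Nₕ/N, N = 37260.
55–64: Wₕ = 0.34812131; term = 0.34812131²·(1 − 0.07925372)·0.8192/1028 = 8.8919706 × 10^-5.
18–34: Wₕ = 0.20209340; term = 0.20209340²·(1 − 0.04794157)·5.831/361 = 6.280637 × 10^-4.
65+: Wₕ = 0.44978529; term = 0.44978529²·(1 − 0.04743720)·1.011/795 = 2.4506887 × 10^-4.
Sum = 9.6205228 × 10^-4.
SE = √(9.6205228 × 10^-4) = 0.03102.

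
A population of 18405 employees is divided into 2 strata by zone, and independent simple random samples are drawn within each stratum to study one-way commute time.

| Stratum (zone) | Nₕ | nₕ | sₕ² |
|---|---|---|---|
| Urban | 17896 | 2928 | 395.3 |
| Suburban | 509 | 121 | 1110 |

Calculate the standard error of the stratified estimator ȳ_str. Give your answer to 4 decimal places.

0.3348

Var(ȳ_str) = Σₕ Wₕ²(1 − fₕ)sₕ²/nₕ with Wₕ = Nₕ/N, N = 18405.
Urban: Wₕ = 0.97234447; term = 0.97234447²·(1 − 0.16361198)·395.3/2928 = 0.10675884.
Suburban: Wₕ = 0.02765553; term = 0.02765553²·(1 − 0.23772102)·1110/121 = 0.0053482965.
Sum = 0.11210714.
SE = √(0.11210714) = 0.3348.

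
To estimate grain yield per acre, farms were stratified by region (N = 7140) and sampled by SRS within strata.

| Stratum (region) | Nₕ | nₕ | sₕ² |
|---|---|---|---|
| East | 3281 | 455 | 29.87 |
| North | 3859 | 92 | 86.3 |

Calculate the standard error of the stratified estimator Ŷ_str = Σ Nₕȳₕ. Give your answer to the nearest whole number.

Var(Ŷ_str) = Σₕ Nₕ²(1 − fₕ)sₕ²/nₕ.
East: 3281²·(1 − 455/3281)·29.87/455 = 608698.48.
North: 3859²·(1 − 92/3859)·86.3/92 = 1.36362 × 10^7.
Sum = 1.4244898 × 10^7.
SE = √(1.4244898 × 10^7) = 3774.

3774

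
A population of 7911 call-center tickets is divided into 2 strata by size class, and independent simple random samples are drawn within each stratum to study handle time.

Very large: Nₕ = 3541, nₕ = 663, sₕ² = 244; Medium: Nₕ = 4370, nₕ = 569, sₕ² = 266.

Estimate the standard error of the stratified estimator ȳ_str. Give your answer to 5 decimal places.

0.42896

Var(ȳ_str) = Σₕ Wₕ²(1 − fₕ)sₕ²/nₕ with Wₕ = Nₕ/N, N = 7911.
Very large: Wₕ = 0.44760460; term = 0.44760460²·(1 − 0.18723524)·244/663 = 0.059928064.
Medium: Wₕ = 0.55239540; term = 0.55239540²·(1 − 0.13020595)·266/569 = 0.12407546.
Sum = 0.18400352.
SE = √(0.18400352) = 0.42896.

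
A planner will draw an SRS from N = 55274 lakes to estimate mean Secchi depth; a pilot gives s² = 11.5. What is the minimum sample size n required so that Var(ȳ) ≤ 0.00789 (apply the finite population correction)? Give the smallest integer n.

Without fpc, n₀ = s²/D = 11.5/0.00789 = 1457.5412.
With fpc, (1 − n/N)·s²/n ≤ D requires n ≥ n₀/(1 + n₀/N) = 1457.5412/(1 + 1457.5412/55274) = 1420.0942.
Rounding up, n = 1421.

1421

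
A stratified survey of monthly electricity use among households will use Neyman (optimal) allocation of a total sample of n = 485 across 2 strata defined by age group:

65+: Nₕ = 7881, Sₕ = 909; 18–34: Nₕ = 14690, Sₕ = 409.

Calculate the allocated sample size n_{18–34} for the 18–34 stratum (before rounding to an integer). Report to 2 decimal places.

Neyman allocation: nₕ = n·NₕSₕ / Σⱼ NⱼSⱼ.
Σ NⱼSⱼ = 7881·909 + 14690·409 = 1.3172039 × 10^7.
n_{18–34} = 485·14690·409 / (1.3172039 × 10^7) = 221.22.

221.22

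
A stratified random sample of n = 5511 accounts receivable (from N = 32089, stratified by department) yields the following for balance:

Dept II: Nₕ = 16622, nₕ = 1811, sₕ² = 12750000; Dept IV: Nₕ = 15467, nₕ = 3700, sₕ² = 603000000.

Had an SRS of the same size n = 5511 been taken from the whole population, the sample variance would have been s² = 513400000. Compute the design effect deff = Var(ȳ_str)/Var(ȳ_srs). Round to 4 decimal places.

0.3951

Var(ȳ_str) = Σ Wₕ²(1−fₕ)sₕ²/nₕ with Wₕ = Nₕ/32089:
  Dept II: (16622/32089)²·(1−1811/16622)·12750000/1811 = 1683.2438
  Dept IV: (15467/32089)²·(1−3700/15467)·603000000/3700 = 28805.476
  → Var(ȳ_str) = 30488.72.
Var(ȳ_srs) = (1 − 5511/32089)·513400000/5511 = 77159.884.
deff = 30488.72 / 77159.884 = 0.3951.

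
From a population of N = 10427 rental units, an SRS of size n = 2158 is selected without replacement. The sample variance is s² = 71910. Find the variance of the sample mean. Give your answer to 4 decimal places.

Under SRS without replacement, Var(ȳ) = (1 − f)·s²/n with f = n/N = 2158/10427 = 0.20696269.
Var(ȳ) = (1 − 0.20696269)·71910/2158 = 0.79303731·33.322521 = 26.426002.

26.4260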